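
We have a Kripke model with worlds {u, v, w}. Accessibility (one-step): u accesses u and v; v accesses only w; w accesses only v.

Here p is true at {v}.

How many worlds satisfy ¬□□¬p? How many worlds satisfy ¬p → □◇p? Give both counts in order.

2 and 1

For ¬□□¬p:
u: □□¬p is F. ✓
v: □□¬p is F. ✓
w: □□¬p is T. ✗
— 2 worlds.
For ¬p → □◇p:
u: ¬p is T, □◇p is F. ✗
v: ¬p is F, □◇p is T. ✓
w: ¬p is T, □◇p is F. ✗
— 1 world.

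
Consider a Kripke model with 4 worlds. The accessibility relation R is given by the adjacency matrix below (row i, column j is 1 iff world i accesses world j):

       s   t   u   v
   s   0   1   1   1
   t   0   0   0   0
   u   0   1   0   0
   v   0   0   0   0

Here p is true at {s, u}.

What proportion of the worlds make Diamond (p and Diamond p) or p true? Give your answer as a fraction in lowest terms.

s: Diamond (p and Diamond p) is F, p is T. ✓
t: Diamond (p and Diamond p) is F, p is F. ✗
u: Diamond (p and Diamond p) is F, p is T. ✓
v: Diamond (p and Diamond p) is F, p is F. ✗
That's 2 of 4 worlds, so 2/4 = 1/2.

1/2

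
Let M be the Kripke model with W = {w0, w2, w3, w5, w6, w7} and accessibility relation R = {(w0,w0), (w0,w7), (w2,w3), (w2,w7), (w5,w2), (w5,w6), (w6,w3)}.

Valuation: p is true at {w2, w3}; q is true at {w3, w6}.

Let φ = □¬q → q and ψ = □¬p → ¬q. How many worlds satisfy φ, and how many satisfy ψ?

4 and 5

For □¬q → q:
w0: □¬q is T, q is F. ✗
w2: □¬q is F, q is F. ✓
w3: □¬q is T, q is T. ✓
w5: □¬q is F, q is F. ✓
w6: □¬q is F, q is T. ✓
w7: □¬q is T, q is F. ✗
— 4 worlds.
For □¬p → ¬q:
w0: □¬p is T, ¬q is T. ✓
w2: □¬p is F, ¬q is T. ✓
w3: □¬p is T, ¬q is F. ✗
w5: □¬p is F, ¬q is T. ✓
w6: □¬p is F, ¬q is F. ✓
w7: □¬p is T, ¬q is T. ✓
— 5 worlds.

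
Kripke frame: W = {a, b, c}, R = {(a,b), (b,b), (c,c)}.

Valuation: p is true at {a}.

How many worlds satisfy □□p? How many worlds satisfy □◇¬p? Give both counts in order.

For □□p:
a: successors {b}; □p there: b:F. ✗
b: successors {b}; □p there: b:F. ✗
c: successors {c}; □p there: c:F. ✗
— 0 worlds.
For □◇¬p:
a: successors {b}; ◇¬p there: b:T. ✓
b: successors {b}; ◇¬p there: b:T. ✓
c: successors {c}; ◇¬p there: c:T. ✓
— 3 worlds.

0 and 3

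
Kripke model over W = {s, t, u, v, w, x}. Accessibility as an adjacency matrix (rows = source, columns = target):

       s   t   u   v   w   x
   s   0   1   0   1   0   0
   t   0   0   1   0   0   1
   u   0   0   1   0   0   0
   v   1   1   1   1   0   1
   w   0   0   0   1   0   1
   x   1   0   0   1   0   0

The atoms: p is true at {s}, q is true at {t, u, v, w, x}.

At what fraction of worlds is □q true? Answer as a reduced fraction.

2/3

s: successors {t, v}; q there: t:T, v:T. ✓
t: successors {u, x}; q there: u:T, x:T. ✓
u: successors {u}; q there: u:T. ✓
v: successors {s, t, u, v, x}; q there: s:F, t:T, u:T, v:T, x:T. ✗
w: successors {v, x}; q there: v:T, x:T. ✓
x: successors {s, v}; q there: s:F, v:T. ✗
That's 4 of 6 worlds, so 4/6 = 2/3.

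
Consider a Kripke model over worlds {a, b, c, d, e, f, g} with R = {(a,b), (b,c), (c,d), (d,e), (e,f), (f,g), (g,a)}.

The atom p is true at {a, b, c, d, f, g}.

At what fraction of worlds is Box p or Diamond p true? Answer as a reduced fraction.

6/7

a: Box p is T, Diamond p is T. ✓
b: Box p is T, Diamond p is T. ✓
c: Box p is T, Diamond p is T. ✓
d: Box p is F, Diamond p is F. ✗
e: Box p is T, Diamond p is T. ✓
f: Box p is T, Diamond p is T. ✓
g: Box p is T, Diamond p is T. ✓
That's 6 of 7 worlds, so 6/7.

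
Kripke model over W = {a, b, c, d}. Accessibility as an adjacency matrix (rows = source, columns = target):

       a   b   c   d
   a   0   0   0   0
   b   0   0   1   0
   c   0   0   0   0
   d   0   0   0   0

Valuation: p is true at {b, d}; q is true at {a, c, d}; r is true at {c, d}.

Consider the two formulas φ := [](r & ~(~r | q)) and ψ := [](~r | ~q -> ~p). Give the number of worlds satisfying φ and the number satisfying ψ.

3 and 4

For [](r & ~(~r | q)):
a: no successors, so [](r & ~(~r | q)) holds vacuously. ✓
b: successors {c}; r & ~(~r | q) there: c:F. ✗
c: no successors, so [](r & ~(~r | q)) holds vacuously. ✓
d: no successors, so [](r & ~(~r | q)) holds vacuously. ✓
— 3 worlds.
For [](~r | ~q -> ~p):
a: no successors, so [](~r | ~q -> ~p) holds vacuously. ✓
b: successors {c}; ~r | ~q -> ~p there: c:T. ✓
c: no successors, so [](~r | ~q -> ~p) holds vacuously. ✓
d: no successors, so [](~r | ~q -> ~p) holds vacuously. ✓
— 4 worlds.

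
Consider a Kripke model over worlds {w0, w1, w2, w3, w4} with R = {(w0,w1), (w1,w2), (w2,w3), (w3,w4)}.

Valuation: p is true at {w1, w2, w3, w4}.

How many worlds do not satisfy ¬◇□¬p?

w0: ◇□¬p is F. ✓
w1: ◇□¬p is F. ✓
w2: ◇□¬p is F. ✓
w3: ◇□¬p is T. ✗
w4: ◇□¬p is F. ✓
Satisfying worlds: {w0, w1, w2, w4}.
So ¬◇□¬p fails at the other 1 world.

1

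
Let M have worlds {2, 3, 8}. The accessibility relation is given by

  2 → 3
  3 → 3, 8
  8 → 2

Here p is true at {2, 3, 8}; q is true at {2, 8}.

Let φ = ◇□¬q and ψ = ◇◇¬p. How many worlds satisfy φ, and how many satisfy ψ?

1 and 0

For ◇□¬q:
2: successors {3}; □¬q there: 3:F. ✗
3: successors {3, 8}; □¬q there: 3:F, 8:F. ✗
8: successors {2}; □¬q there: 2:T. ✓
— 1 world.
For ◇◇¬p:
2: successors {3}; ◇¬p there: 3:F. ✗
3: successors {3, 8}; ◇¬p there: 3:F, 8:F. ✗
8: successors {2}; ◇¬p there: 2:F. ✗
— 0 worlds.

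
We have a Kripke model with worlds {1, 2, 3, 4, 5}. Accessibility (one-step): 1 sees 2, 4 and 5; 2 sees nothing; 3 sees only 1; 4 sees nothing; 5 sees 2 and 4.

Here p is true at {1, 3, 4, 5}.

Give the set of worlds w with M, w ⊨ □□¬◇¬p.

{1, 2, 4, 5}

1: successors {2, 4, 5}; □¬◇¬p there: 2:T, 4:T, 5:T. ✓
2: no successors, so □□¬◇¬p holds vacuously. ✓
3: successors {1}; □¬◇¬p there: 1:F. ✗
4: no successors, so □□¬◇¬p holds vacuously. ✓
5: successors {2, 4}; □¬◇¬p there: 2:T, 4:T. ✓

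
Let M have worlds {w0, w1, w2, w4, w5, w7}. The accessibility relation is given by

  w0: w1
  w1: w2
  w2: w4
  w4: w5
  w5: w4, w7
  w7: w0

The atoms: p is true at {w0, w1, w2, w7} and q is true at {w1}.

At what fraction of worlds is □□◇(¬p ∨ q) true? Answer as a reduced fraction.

2/3

w0: successors {w1}; □◇(¬p ∨ q) there: w1:T. ✓
w1: successors {w2}; □◇(¬p ∨ q) there: w2:T. ✓
w2: successors {w4}; □◇(¬p ∨ q) there: w4:T. ✓
w4: successors {w5}; □◇(¬p ∨ q) there: w5:F. ✗
w5: successors {w4, w7}; □◇(¬p ∨ q) there: w4:T, w7:T. ✓
w7: successors {w0}; □◇(¬p ∨ q) there: w0:F. ✗
That's 4 of 6 worlds, so 4/6 = 2/3.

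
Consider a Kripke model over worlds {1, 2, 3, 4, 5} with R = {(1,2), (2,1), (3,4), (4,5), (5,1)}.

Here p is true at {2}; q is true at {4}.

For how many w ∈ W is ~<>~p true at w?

1: <>~p is F. ✓
2: <>~p is T. ✗
3: <>~p is T. ✗
4: <>~p is T. ✗
5: <>~p is T. ✗
Satisfying worlds: {1}.

1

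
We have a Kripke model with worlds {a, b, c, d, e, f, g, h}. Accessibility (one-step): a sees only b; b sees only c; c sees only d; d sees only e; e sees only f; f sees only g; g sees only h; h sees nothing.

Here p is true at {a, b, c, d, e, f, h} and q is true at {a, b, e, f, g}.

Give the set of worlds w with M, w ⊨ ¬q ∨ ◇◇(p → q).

{c, d, e, h}

a: ¬q is F, ◇◇(p → q) is F. ✗
b: ¬q is F, ◇◇(p → q) is F. ✗
c: ¬q is T, ◇◇(p → q) is T. ✓
d: ¬q is T, ◇◇(p → q) is T. ✓
e: ¬q is F, ◇◇(p → q) is T. ✓
f: ¬q is F, ◇◇(p → q) is F. ✗
g: ¬q is F, ◇◇(p → q) is F. ✗
h: ¬q is T, ◇◇(p → q) is F. ✓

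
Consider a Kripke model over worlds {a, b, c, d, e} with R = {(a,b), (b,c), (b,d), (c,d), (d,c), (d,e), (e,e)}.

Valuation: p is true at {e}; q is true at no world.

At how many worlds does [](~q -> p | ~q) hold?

5

a: successors {b}; ~q -> p | ~q there: b:T. ✓
b: successors {c, d}; ~q -> p | ~q there: c:T, d:T. ✓
c: successors {d}; ~q -> p | ~q there: d:T. ✓
d: successors {c, e}; ~q -> p | ~q there: c:T, e:T. ✓
e: successors {e}; ~q -> p | ~q there: e:T. ✓
Satisfying worlds: {a, b, c, d, e}.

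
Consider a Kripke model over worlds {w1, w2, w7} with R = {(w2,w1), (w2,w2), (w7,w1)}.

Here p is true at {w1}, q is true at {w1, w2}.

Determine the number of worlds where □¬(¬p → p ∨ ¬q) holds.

w1: no successors, so □¬(¬p → p ∨ ¬q) holds vacuously. ✓
w2: successors {w1, w2}; ¬(¬p → p ∨ ¬q) there: w1:F, w2:T. ✗
w7: successors {w1}; ¬(¬p → p ∨ ¬q) there: w1:F. ✗
Satisfying worlds: {w1}.

1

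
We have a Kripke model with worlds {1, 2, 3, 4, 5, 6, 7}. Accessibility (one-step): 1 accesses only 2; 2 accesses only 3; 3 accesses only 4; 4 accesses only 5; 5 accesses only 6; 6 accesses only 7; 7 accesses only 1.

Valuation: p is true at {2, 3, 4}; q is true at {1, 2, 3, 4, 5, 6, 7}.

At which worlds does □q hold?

{1, 2, 3, 4, 5, 6, 7}

1: successors {2}; q there: 2:T. ✓
2: successors {3}; q there: 3:T. ✓
3: successors {4}; q there: 4:T. ✓
4: successors {5}; q there: 5:T. ✓
5: successors {6}; q there: 6:T. ✓
6: successors {7}; q there: 7:T. ✓
7: successors {1}; q there: 1:T. ✓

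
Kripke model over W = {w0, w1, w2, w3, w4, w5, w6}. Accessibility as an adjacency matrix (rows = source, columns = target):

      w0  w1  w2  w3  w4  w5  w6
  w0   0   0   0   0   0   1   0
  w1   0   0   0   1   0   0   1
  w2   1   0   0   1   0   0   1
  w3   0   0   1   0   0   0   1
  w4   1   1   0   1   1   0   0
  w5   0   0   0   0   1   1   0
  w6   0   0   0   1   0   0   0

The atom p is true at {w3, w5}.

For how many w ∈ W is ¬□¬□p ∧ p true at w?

1

w0: ¬□¬□p is F, p is F. ✗
w1: ¬□¬□p is T, p is F. ✗
w2: ¬□¬□p is T, p is F. ✗
w3: ¬□¬□p is T, p is T. ✓
w4: ¬□¬□p is T, p is F. ✗
w5: ¬□¬□p is F, p is T. ✗
w6: ¬□¬□p is F, p is F. ✗
Satisfying worlds: {w3}.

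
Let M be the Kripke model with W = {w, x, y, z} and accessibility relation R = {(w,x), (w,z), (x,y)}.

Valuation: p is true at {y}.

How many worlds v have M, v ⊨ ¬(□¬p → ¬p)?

w: □¬p → ¬p is T. ✗
x: □¬p → ¬p is T. ✗
y: □¬p → ¬p is F. ✓
z: □¬p → ¬p is T. ✗
Satisfying worlds: {y}.

1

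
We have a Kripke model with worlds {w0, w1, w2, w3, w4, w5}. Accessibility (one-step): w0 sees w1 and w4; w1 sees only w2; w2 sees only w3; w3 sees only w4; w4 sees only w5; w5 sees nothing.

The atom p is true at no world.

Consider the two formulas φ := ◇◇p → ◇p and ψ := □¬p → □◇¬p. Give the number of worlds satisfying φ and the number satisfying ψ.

6 and 5

For ◇◇p → ◇p:
w0: ◇◇p is F, ◇p is F. ✓
w1: ◇◇p is F, ◇p is F. ✓
w2: ◇◇p is F, ◇p is F. ✓
w3: ◇◇p is F, ◇p is F. ✓
w4: ◇◇p is F, ◇p is F. ✓
w5: ◇◇p is F, ◇p is F. ✓
— 6 worlds.
For □¬p → □◇¬p:
w0: □¬p is T, □◇¬p is T. ✓
w1: □¬p is T, □◇¬p is T. ✓
w2: □¬p is T, □◇¬p is T. ✓
w3: □¬p is T, □◇¬p is T. ✓
w4: □¬p is T, □◇¬p is F. ✗
w5: □¬p is T, □◇¬p is T. ✓
— 5 worlds.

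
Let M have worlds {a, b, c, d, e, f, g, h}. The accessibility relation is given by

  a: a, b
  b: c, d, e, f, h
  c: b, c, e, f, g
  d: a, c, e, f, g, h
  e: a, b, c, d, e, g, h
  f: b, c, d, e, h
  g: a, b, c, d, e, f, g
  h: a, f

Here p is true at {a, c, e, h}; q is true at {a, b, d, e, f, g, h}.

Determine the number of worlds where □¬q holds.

a: successors {a, b}; ¬q there: a:F, b:F. ✗
b: successors {c, d, e, f, h}; ¬q there: c:T, d:F, e:F, f:F, h:F. ✗
c: successors {b, c, e, f, g}; ¬q there: b:F, c:T, e:F, f:F, g:F. ✗
d: successors {a, c, e, f, g, h}; ¬q there: a:F, c:T, e:F, f:F, g:F, h:F. ✗
e: successors {a, b, c, d, e, g, h}; ¬q there: a:F, b:F, c:T, d:F, e:F, g:F, h:F. ✗
f: successors {b, c, d, e, h}; ¬q there: b:F, c:T, d:F, e:F, h:F. ✗
g: successors {a, b, c, d, e, f, g}; ¬q there: a:F, b:F, c:T, d:F, e:F, f:F, g:F. ✗
h: successors {a, f}; ¬q there: a:F, f:F. ✗
Satisfying worlds: ∅.

0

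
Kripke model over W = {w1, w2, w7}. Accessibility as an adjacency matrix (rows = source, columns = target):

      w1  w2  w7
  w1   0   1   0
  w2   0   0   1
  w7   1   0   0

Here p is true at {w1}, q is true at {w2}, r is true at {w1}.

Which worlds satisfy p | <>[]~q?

{w1, w2}

w1: p is T, <>[]~q is T. ✓
w2: p is F, <>[]~q is T. ✓
w7: p is F, <>[]~q is F. ✗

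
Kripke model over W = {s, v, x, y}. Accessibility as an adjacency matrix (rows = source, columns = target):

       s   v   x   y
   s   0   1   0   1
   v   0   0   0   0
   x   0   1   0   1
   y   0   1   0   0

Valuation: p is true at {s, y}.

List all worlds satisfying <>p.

{s, x}

s: successors {v, y}; p there: v:F, y:T. ✓
v: no successors, so <>p fails. ✗
x: successors {v, y}; p there: v:F, y:T. ✓
y: successors {v}; p there: v:F. ✗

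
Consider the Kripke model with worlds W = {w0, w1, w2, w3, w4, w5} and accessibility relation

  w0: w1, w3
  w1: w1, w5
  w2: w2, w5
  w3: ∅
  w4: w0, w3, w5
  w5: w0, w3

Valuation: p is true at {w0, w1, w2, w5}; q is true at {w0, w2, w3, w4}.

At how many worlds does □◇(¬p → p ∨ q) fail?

3

w0: successors {w1, w3}; ◇(¬p → p ∨ q) there: w1:T, w3:F. ✗
w1: successors {w1, w5}; ◇(¬p → p ∨ q) there: w1:T, w5:T. ✓
w2: successors {w2, w5}; ◇(¬p → p ∨ q) there: w2:T, w5:T. ✓
w3: no successors, so □◇(¬p → p ∨ q) holds vacuously. ✓
w4: successors {w0, w3, w5}; ◇(¬p → p ∨ q) there: w0:T, w3:F, w5:T. ✗
w5: successors {w0, w3}; ◇(¬p → p ∨ q) there: w0:T, w3:F. ✗
Satisfying worlds: {w1, w2, w3}.
So □◇(¬p → p ∨ q) fails at the other 3 worlds.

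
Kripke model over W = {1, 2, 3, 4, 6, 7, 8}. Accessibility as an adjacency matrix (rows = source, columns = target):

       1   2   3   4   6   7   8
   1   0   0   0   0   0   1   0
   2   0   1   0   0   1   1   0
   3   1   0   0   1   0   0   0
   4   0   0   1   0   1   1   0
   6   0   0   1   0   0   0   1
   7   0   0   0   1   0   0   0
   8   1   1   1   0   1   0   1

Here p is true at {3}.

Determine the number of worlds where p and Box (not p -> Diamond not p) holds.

1: p is F, Box (not p -> Diamond not p) is T. ✗
2: p is F, Box (not p -> Diamond not p) is T. ✗
3: p is T, Box (not p -> Diamond not p) is T. ✓
4: p is F, Box (not p -> Diamond not p) is T. ✗
6: p is F, Box (not p -> Diamond not p) is T. ✗
7: p is F, Box (not p -> Diamond not p) is T. ✗
8: p is F, Box (not p -> Diamond not p) is T. ✗
Satisfying worlds: {3}.

1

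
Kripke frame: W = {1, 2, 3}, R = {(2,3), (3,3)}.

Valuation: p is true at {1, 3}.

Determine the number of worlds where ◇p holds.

2

1: no successors, so ◇p fails. ✗
2: successors {3}; p there: 3:T. ✓
3: successors {3}; p there: 3:T. ✓
Satisfying worlds: {2, 3}.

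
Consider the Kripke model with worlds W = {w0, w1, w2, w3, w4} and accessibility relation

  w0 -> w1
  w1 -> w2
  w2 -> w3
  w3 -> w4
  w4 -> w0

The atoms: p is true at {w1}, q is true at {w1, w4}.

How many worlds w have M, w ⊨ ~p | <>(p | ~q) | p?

5

w0: ~p | <>(p | ~q) is T, p is F. ✓
w1: ~p | <>(p | ~q) is T, p is T. ✓
w2: ~p | <>(p | ~q) is T, p is F. ✓
w3: ~p | <>(p | ~q) is T, p is F. ✓
w4: ~p | <>(p | ~q) is T, p is F. ✓
Satisfying worlds: {w0, w1, w2, w3, w4}.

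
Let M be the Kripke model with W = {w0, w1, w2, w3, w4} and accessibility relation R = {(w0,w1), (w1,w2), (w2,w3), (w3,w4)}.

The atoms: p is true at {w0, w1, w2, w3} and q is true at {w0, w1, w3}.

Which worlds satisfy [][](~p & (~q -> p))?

{w3, w4}

w0: successors {w1}; [](~p & (~q -> p)) there: w1:F. ✗
w1: successors {w2}; [](~p & (~q -> p)) there: w2:F. ✗
w2: successors {w3}; [](~p & (~q -> p)) there: w3:F. ✗
w3: successors {w4}; [](~p & (~q -> p)) there: w4:T. ✓
w4: no successors, so [][](~p & (~q -> p)) holds vacuously. ✓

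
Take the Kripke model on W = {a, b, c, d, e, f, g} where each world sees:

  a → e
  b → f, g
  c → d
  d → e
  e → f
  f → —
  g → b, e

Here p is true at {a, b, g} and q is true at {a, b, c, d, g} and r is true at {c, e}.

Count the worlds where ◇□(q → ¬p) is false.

1

a: successors {e}; □(q → ¬p) there: e:T. ✓
b: successors {f, g}; □(q → ¬p) there: f:T, g:F. ✓
c: successors {d}; □(q → ¬p) there: d:T. ✓
d: successors {e}; □(q → ¬p) there: e:T. ✓
e: successors {f}; □(q → ¬p) there: f:T. ✓
f: no successors, so ◇□(q → ¬p) fails. ✗
g: successors {b, e}; □(q → ¬p) there: b:F, e:T. ✓
Satisfying worlds: {a, b, c, d, e, g}.
So ◇□(q → ¬p) fails at the other 1 world.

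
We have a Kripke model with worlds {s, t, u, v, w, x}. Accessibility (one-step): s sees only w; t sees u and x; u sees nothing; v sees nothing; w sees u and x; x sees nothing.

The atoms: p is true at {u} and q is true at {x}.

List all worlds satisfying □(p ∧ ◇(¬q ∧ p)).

{u, v, x}

s: successors {w}; p ∧ ◇(¬q ∧ p) there: w:F. ✗
t: successors {u, x}; p ∧ ◇(¬q ∧ p) there: u:F, x:F. ✗
u: no successors, so □(p ∧ ◇(¬q ∧ p)) holds vacuously. ✓
v: no successors, so □(p ∧ ◇(¬q ∧ p)) holds vacuously. ✓
w: successors {u, x}; p ∧ ◇(¬q ∧ p) there: u:F, x:F. ✗
x: no successors, so □(p ∧ ◇(¬q ∧ p)) holds vacuously. ✓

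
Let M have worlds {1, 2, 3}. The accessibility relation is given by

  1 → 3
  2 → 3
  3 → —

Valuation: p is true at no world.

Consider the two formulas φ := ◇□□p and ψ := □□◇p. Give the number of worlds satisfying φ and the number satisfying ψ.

2 and 3

For ◇□□p:
1: successors {3}; □□p there: 3:T. ✓
2: successors {3}; □□p there: 3:T. ✓
3: no successors, so ◇□□p fails. ✗
— 2 worlds.
For □□◇p:
1: successors {3}; □◇p there: 3:T. ✓
2: successors {3}; □◇p there: 3:T. ✓
3: no successors, so □□◇p holds vacuously. ✓
— 3 worlds.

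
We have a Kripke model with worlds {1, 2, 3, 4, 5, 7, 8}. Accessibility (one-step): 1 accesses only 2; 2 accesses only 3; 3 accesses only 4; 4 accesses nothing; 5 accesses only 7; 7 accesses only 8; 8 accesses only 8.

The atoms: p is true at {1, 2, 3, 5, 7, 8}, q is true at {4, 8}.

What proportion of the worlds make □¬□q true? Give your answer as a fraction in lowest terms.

1: successors {2}; ¬□q there: 2:T. ✓
2: successors {3}; ¬□q there: 3:F. ✗
3: successors {4}; ¬□q there: 4:F. ✗
4: no successors, so □¬□q holds vacuously. ✓
5: successors {7}; ¬□q there: 7:F. ✗
7: successors {8}; ¬□q there: 8:F. ✗
8: successors {8}; ¬□q there: 8:F. ✗
That's 2 of 7 worlds, so 2/7.

2/7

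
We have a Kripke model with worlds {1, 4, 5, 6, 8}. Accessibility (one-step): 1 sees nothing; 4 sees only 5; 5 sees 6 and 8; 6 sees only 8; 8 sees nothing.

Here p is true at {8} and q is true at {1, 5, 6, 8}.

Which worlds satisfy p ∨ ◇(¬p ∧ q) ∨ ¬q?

{4, 5, 8}

1: p is F, ◇(¬p ∧ q) ∨ ¬q is F. ✗
4: p is F, ◇(¬p ∧ q) ∨ ¬q is T. ✓
5: p is F, ◇(¬p ∧ q) ∨ ¬q is T. ✓
6: p is F, ◇(¬p ∧ q) ∨ ¬q is F. ✗
8: p is T, ◇(¬p ∧ q) ∨ ¬q is F. ✓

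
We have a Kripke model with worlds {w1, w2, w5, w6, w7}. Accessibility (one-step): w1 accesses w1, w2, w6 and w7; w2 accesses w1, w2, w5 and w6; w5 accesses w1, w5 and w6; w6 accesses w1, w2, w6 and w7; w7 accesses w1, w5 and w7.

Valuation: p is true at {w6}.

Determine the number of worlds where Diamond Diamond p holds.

w1: successors {w1, w2, w6, w7}; Diamond p there: w1:T, w2:T, w6:T, w7:F. ✓
w2: successors {w1, w2, w5, w6}; Diamond p there: w1:T, w2:T, w5:T, w6:T. ✓
w5: successors {w1, w5, w6}; Diamond p there: w1:T, w5:T, w6:T. ✓
w6: successors {w1, w2, w6, w7}; Diamond p there: w1:T, w2:T, w6:T, w7:F. ✓
w7: successors {w1, w5, w7}; Diamond p there: w1:T, w5:T, w7:F. ✓
Satisfying worlds: {w1, w2, w5, w6, w7}.

5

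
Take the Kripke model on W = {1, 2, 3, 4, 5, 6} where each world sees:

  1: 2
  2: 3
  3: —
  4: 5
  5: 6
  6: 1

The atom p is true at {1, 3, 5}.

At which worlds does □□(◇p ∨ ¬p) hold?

{2, 3, 4, 6}

1: successors {2}; □(◇p ∨ ¬p) there: 2:F. ✗
2: successors {3}; □(◇p ∨ ¬p) there: 3:T. ✓
3: no successors, so □□(◇p ∨ ¬p) holds vacuously. ✓
4: successors {5}; □(◇p ∨ ¬p) there: 5:T. ✓
5: successors {6}; □(◇p ∨ ¬p) there: 6:F. ✗
6: successors {1}; □(◇p ∨ ¬p) there: 1:T. ✓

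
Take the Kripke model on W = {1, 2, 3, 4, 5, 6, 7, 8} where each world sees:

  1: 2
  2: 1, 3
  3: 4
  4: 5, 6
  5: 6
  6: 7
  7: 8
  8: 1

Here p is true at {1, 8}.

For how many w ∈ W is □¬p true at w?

5

1: successors {2}; ¬p there: 2:T. ✓
2: successors {1, 3}; ¬p there: 1:F, 3:T. ✗
3: successors {4}; ¬p there: 4:T. ✓
4: successors {5, 6}; ¬p there: 5:T, 6:T. ✓
5: successors {6}; ¬p there: 6:T. ✓
6: successors {7}; ¬p there: 7:T. ✓
7: successors {8}; ¬p there: 8:F. ✗
8: successors {1}; ¬p there: 1:F. ✗
Satisfying worlds: {1, 3, 4, 5, 6}.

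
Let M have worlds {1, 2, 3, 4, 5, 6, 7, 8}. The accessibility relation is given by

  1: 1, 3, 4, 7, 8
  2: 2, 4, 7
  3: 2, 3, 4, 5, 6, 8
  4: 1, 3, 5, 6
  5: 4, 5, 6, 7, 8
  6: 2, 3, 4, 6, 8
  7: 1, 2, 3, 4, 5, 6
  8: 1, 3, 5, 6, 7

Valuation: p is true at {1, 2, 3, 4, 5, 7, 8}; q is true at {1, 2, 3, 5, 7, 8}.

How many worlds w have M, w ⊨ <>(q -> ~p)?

8

1: successors {1, 3, 4, 7, 8}; q -> ~p there: 1:F, 3:F, 4:T, 7:F, 8:F. ✓
2: successors {2, 4, 7}; q -> ~p there: 2:F, 4:T, 7:F. ✓
3: successors {2, 3, 4, 5, 6, 8}; q -> ~p there: 2:F, 3:F, 4:T, 5:F, 6:T, 8:F. ✓
4: successors {1, 3, 5, 6}; q -> ~p there: 1:F, 3:F, 5:F, 6:T. ✓
5: successors {4, 5, 6, 7, 8}; q -> ~p there: 4:T, 5:F, 6:T, 7:F, 8:F. ✓
6: successors {2, 3, 4, 6, 8}; q -> ~p there: 2:F, 3:F, 4:T, 6:T, 8:F. ✓
7: successors {1, 2, 3, 4, 5, 6}; q -> ~p there: 1:F, 2:F, 3:F, 4:T, 5:F, 6:T. ✓
8: successors {1, 3, 5, 6, 7}; q -> ~p there: 1:F, 3:F, 5:F, 6:T, 7:F. ✓
Satisfying worlds: {1, 2, 3, 4, 5, 6, 7, 8}.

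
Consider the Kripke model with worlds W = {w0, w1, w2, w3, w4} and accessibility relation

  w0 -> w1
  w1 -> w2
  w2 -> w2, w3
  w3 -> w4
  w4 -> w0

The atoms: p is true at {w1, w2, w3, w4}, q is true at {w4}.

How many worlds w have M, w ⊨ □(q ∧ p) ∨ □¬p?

2

w0: □(q ∧ p) is F, □¬p is F. ✗
w1: □(q ∧ p) is F, □¬p is F. ✗
w2: □(q ∧ p) is F, □¬p is F. ✗
w3: □(q ∧ p) is T, □¬p is F. ✓
w4: □(q ∧ p) is F, □¬p is T. ✓
Satisfying worlds: {w3, w4}.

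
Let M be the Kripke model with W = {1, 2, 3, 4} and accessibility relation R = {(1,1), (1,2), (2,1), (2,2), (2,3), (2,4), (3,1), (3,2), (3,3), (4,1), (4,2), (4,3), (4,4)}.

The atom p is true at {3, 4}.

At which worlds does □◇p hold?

1: successors {1, 2}; ◇p there: 1:F, 2:T. ✗
2: successors {1, 2, 3, 4}; ◇p there: 1:F, 2:T, 3:T, 4:T. ✗
3: successors {1, 2, 3}; ◇p there: 1:F, 2:T, 3:T. ✗
4: successors {1, 2, 3, 4}; ◇p there: 1:F, 2:T, 3:T, 4:T. ✗

∅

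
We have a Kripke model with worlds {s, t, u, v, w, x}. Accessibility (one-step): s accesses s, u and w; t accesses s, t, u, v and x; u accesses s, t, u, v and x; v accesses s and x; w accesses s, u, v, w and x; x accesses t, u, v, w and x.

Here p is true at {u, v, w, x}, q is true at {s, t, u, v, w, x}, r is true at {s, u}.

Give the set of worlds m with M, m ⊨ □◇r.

{s, t, u, v, w, x}

s: successors {s, u, w}; ◇r there: s:T, u:T, w:T. ✓
t: successors {s, t, u, v, x}; ◇r there: s:T, t:T, u:T, v:T, x:T. ✓
u: successors {s, t, u, v, x}; ◇r there: s:T, t:T, u:T, v:T, x:T. ✓
v: successors {s, x}; ◇r there: s:T, x:T. ✓
w: successors {s, u, v, w, x}; ◇r there: s:T, u:T, v:T, w:T, x:T. ✓
x: successors {t, u, v, w, x}; ◇r there: t:T, u:T, v:T, w:T, x:T. ✓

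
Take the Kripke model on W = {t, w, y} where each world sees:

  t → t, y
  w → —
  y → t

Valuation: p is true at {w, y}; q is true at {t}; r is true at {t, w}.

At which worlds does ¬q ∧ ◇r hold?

t: ¬q is F, ◇r is T. ✗
w: ¬q is T, ◇r is F. ✗
y: ¬q is T, ◇r is T. ✓

{y}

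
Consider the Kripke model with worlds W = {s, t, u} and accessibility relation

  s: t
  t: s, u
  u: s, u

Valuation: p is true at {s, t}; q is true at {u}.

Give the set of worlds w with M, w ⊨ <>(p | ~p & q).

{s, t, u}

s: successors {t}; p | ~p & q there: t:T. ✓
t: successors {s, u}; p | ~p & q there: s:T, u:T. ✓
u: successors {s, u}; p | ~p & q there: s:T, u:T. ✓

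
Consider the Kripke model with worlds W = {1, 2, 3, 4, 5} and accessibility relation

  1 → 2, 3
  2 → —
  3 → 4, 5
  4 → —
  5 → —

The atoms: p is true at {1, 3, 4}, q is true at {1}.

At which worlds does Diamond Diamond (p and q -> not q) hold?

1: successors {2, 3}; Diamond (p and q -> not q) there: 2:F, 3:T. ✓
2: no successors, so Diamond Diamond (p and q -> not q) fails. ✗
3: successors {4, 5}; Diamond (p and q -> not q) there: 4:F, 5:F. ✗
4: no successors, so Diamond Diamond (p and q -> not q) fails. ✗
5: no successors, so Diamond Diamond (p and q -> not q) fails. ✗

{1}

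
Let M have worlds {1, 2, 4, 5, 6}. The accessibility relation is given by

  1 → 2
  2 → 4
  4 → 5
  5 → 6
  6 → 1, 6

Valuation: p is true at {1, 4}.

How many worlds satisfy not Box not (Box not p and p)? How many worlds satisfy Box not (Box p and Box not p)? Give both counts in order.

2 and 5

For not Box not (Box not p and p):
1: Box not (Box not p and p) is T. ✗
2: Box not (Box not p and p) is F. ✓
4: Box not (Box not p and p) is T. ✗
5: Box not (Box not p and p) is T. ✗
6: Box not (Box not p and p) is F. ✓
— 2 worlds.
For Box not (Box p and Box not p):
1: successors {2}; not (Box p and Box not p) there: 2:T. ✓
2: successors {4}; not (Box p and Box not p) there: 4:T. ✓
4: successors {5}; not (Box p and Box not p) there: 5:T. ✓
5: successors {6}; not (Box p and Box not p) there: 6:T. ✓
6: successors {1, 6}; not (Box p and Box not p) there: 1:T, 6:T. ✓
— 5 worlds.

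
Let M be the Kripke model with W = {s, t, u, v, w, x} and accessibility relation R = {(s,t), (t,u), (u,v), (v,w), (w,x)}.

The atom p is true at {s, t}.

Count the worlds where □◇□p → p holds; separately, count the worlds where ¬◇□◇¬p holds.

For □◇□p → p:
s: □◇□p is F, p is T. ✓
t: □◇□p is F, p is T. ✓
u: □◇□p is F, p is F. ✓
v: □◇□p is T, p is F. ✗
w: □◇□p is F, p is F. ✓
x: □◇□p is T, p is F. ✗
— 4 worlds.
For ¬◇□◇¬p:
s: ◇□◇¬p is T. ✗
t: ◇□◇¬p is T. ✗
u: ◇□◇¬p is T. ✗
v: ◇□◇¬p is F. ✓
w: ◇□◇¬p is T. ✗
x: ◇□◇¬p is F. ✓
— 2 worlds.

4 and 2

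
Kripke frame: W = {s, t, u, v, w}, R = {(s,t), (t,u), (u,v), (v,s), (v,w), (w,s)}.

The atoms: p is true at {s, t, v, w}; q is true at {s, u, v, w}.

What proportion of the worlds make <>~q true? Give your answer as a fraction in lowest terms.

s: successors {t}; ~q there: t:T. ✓
t: successors {u}; ~q there: u:F. ✗
u: successors {v}; ~q there: v:F. ✗
v: successors {s, w}; ~q there: s:F, w:F. ✗
w: successors {s}; ~q there: s:F. ✗
That's 1 of 5 worlds, so 1/5.

1/5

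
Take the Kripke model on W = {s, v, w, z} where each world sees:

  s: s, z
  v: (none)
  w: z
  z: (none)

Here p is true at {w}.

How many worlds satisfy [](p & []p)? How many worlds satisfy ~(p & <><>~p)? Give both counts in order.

For [](p & []p):
s: successors {s, z}; p & []p there: s:F, z:F. ✗
v: no successors, so [](p & []p) holds vacuously. ✓
w: successors {z}; p & []p there: z:F. ✗
z: no successors, so [](p & []p) holds vacuously. ✓
— 2 worlds.
For ~(p & <><>~p):
s: p & <><>~p is F. ✓
v: p & <><>~p is F. ✓
w: p & <><>~p is F. ✓
z: p & <><>~p is F. ✓
— 4 worlds.

2 and 4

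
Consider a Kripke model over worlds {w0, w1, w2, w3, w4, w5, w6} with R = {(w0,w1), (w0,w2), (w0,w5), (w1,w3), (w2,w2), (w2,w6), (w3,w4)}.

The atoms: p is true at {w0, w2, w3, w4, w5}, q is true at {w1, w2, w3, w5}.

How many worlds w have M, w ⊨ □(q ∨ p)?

6

w0: successors {w1, w2, w5}; q ∨ p there: w1:T, w2:T, w5:T. ✓
w1: successors {w3}; q ∨ p there: w3:T. ✓
w2: successors {w2, w6}; q ∨ p there: w2:T, w6:F. ✗
w3: successors {w4}; q ∨ p there: w4:T. ✓
w4: no successors, so □(q ∨ p) holds vacuously. ✓
w5: no successors, so □(q ∨ p) holds vacuously. ✓
w6: no successors, so □(q ∨ p) holds vacuously. ✓
Satisfying worlds: {w0, w1, w3, w4, w5, w6}.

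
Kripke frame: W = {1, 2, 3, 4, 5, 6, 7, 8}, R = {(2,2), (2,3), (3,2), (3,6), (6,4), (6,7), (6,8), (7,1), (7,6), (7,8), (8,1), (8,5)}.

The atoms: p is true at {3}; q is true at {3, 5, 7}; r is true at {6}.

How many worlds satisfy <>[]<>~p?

1: no successors, so <>[]<>~p fails. ✗
2: successors {2, 3}; []<>~p there: 2:T, 3:T. ✓
3: successors {2, 6}; []<>~p there: 2:T, 6:F. ✓
4: no successors, so <>[]<>~p fails. ✗
5: no successors, so <>[]<>~p fails. ✗
6: successors {4, 7, 8}; []<>~p there: 4:T, 7:F, 8:F. ✓
7: successors {1, 6, 8}; []<>~p there: 1:T, 6:F, 8:F. ✓
8: successors {1, 5}; []<>~p there: 1:T, 5:T. ✓
Satisfying worlds: {2, 3, 6, 7, 8}.

5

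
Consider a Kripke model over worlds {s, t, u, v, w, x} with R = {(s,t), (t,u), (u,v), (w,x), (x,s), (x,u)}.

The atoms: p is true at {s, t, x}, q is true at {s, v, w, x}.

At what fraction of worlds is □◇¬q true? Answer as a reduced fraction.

1/2

s: successors {t}; ◇¬q there: t:T. ✓
t: successors {u}; ◇¬q there: u:F. ✗
u: successors {v}; ◇¬q there: v:F. ✗
v: no successors, so □◇¬q holds vacuously. ✓
w: successors {x}; ◇¬q there: x:T. ✓
x: successors {s, u}; ◇¬q there: s:T, u:F. ✗
That's 3 of 6 worlds, so 3/6 = 1/2.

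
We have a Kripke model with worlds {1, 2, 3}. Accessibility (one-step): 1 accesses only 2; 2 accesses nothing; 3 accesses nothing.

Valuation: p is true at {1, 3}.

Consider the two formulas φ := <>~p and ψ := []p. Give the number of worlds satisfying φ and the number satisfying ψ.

For <>~p:
1: successors {2}; ~p there: 2:T. ✓
2: no successors, so <>~p fails. ✗
3: no successors, so <>~p fails. ✗
— 1 world.
For []p:
1: successors {2}; p there: 2:F. ✗
2: no successors, so []p holds vacuously. ✓
3: no successors, so []p holds vacuously. ✓
— 2 worlds.

1 and 2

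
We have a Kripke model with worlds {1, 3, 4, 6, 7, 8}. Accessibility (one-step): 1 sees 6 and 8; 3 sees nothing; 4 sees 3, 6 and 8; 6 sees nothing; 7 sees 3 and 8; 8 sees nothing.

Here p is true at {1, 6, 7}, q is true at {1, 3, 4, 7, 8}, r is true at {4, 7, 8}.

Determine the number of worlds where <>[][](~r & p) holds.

1: successors {6, 8}; [][](~r & p) there: 6:T, 8:T. ✓
3: no successors, so <>[][](~r & p) fails. ✗
4: successors {3, 6, 8}; [][](~r & p) there: 3:T, 6:T, 8:T. ✓
6: no successors, so <>[][](~r & p) fails. ✗
7: successors {3, 8}; [][](~r & p) there: 3:T, 8:T. ✓
8: no successors, so <>[][](~r & p) fails. ✗
Satisfying worlds: {1, 4, 7}.

3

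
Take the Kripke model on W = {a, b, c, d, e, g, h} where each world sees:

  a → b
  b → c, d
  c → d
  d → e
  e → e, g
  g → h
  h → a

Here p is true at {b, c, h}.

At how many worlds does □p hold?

a: successors {b}; p there: b:T. ✓
b: successors {c, d}; p there: c:T, d:F. ✗
c: successors {d}; p there: d:F. ✗
d: successors {e}; p there: e:F. ✗
e: successors {e, g}; p there: e:F, g:F. ✗
g: successors {h}; p there: h:T. ✓
h: successors {a}; p there: a:F. ✗
Satisfying worlds: {a, g}.

2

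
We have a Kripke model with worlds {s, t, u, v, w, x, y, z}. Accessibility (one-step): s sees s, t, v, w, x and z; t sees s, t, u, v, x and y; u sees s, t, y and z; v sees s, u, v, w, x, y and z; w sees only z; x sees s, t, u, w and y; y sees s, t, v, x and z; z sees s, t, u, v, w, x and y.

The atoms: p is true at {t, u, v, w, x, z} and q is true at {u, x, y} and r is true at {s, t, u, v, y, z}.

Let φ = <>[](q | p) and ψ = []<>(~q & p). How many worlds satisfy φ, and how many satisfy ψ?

For <>[](q | p):
s: successors {s, t, v, w, x, z}; [](q | p) there: s:F, t:F, v:F, w:T, x:F, z:F. ✓
t: successors {s, t, u, v, x, y}; [](q | p) there: s:F, t:F, u:F, v:F, x:F, y:F. ✗
u: successors {s, t, y, z}; [](q | p) there: s:F, t:F, y:F, z:F. ✗
v: successors {s, u, v, w, x, y, z}; [](q | p) there: s:F, u:F, v:F, w:T, x:F, y:F, z:F. ✓
w: successors {z}; [](q | p) there: z:F. ✗
x: successors {s, t, u, w, y}; [](q | p) there: s:F, t:F, u:F, w:T, y:F. ✓
y: successors {s, t, v, x, z}; [](q | p) there: s:F, t:F, v:F, x:F, z:F. ✗
z: successors {s, t, u, v, w, x, y}; [](q | p) there: s:F, t:F, u:F, v:F, w:T, x:F, y:F. ✓
— 4 worlds.
For []<>(~q & p):
s: successors {s, t, v, w, x, z}; <>(~q & p) there: s:T, t:T, v:T, w:T, x:T, z:T. ✓
t: successors {s, t, u, v, x, y}; <>(~q & p) there: s:T, t:T, u:T, v:T, x:T, y:T. ✓
u: successors {s, t, y, z}; <>(~q & p) there: s:T, t:T, y:T, z:T. ✓
v: successors {s, u, v, w, x, y, z}; <>(~q & p) there: s:T, u:T, v:T, w:T, x:T, y:T, z:T. ✓
w: successors {z}; <>(~q & p) there: z:T. ✓
x: successors {s, t, u, w, y}; <>(~q & p) there: s:T, t:T, u:T, w:T, y:T. ✓
y: successors {s, t, v, x, z}; <>(~q & p) there: s:T, t:T, v:T, x:T, z:T. ✓
z: successors {s, t, u, v, w, x, y}; <>(~q & p) there: s:T, t:T, u:T, v:T, w:T, x:T, y:T. ✓
— 8 worlds.

4 and 8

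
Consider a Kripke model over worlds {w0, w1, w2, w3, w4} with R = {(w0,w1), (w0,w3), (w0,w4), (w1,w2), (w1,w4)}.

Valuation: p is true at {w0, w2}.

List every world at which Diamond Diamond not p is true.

{w0}

w0: successors {w1, w3, w4}; Diamond not p there: w1:T, w3:F, w4:F. ✓
w1: successors {w2, w4}; Diamond not p there: w2:F, w4:F. ✗
w2: no successors, so Diamond Diamond not p fails. ✗
w3: no successors, so Diamond Diamond not p fails. ✗
w4: no successors, so Diamond Diamond not p fails. ✗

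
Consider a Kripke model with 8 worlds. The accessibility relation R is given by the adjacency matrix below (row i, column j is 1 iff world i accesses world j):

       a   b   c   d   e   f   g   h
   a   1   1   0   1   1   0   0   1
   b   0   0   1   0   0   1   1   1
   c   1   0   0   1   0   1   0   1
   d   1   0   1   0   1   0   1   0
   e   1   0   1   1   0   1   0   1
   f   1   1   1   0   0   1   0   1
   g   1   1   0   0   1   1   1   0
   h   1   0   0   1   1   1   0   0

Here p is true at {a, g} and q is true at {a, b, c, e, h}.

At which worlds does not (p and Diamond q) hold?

a: p and Diamond q is T. ✗
b: p and Diamond q is F. ✓
c: p and Diamond q is F. ✓
d: p and Diamond q is F. ✓
e: p and Diamond q is F. ✓
f: p and Diamond q is F. ✓
g: p and Diamond q is T. ✗
h: p and Diamond q is F. ✓

{b, c, d, e, f, h}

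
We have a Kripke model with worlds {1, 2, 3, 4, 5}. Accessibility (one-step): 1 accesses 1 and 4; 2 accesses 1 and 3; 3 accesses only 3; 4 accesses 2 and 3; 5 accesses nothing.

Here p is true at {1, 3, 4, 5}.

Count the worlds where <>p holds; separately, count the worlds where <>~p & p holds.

For <>p:
1: successors {1, 4}; p there: 1:T, 4:T. ✓
2: successors {1, 3}; p there: 1:T, 3:T. ✓
3: successors {3}; p there: 3:T. ✓
4: successors {2, 3}; p there: 2:F, 3:T. ✓
5: no successors, so <>p fails. ✗
— 4 worlds.
For <>~p & p:
1: <>~p is F, p is T. ✗
2: <>~p is F, p is F. ✗
3: <>~p is F, p is T. ✗
4: <>~p is T, p is T. ✓
5: <>~p is F, p is T. ✗
— 1 world.

4 and 1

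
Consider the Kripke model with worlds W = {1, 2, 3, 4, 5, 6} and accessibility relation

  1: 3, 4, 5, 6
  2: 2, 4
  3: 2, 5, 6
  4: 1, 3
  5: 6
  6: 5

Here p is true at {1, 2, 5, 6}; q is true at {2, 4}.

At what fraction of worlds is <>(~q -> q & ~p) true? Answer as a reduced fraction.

1: successors {3, 4, 5, 6}; ~q -> q & ~p there: 3:F, 4:T, 5:F, 6:F. ✓
2: successors {2, 4}; ~q -> q & ~p there: 2:T, 4:T. ✓
3: successors {2, 5, 6}; ~q -> q & ~p there: 2:T, 5:F, 6:F. ✓
4: successors {1, 3}; ~q -> q & ~p there: 1:F, 3:F. ✗
5: successors {6}; ~q -> q & ~p there: 6:F. ✗
6: successors {5}; ~q -> q & ~p there: 5:F. ✗
That's 3 of 6 worlds, so 3/6 = 1/2.

1/2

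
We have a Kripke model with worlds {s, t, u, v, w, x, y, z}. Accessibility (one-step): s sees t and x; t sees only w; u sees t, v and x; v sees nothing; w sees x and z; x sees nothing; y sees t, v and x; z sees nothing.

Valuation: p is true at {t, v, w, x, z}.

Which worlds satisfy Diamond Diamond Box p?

s: successors {t, x}; Diamond Box p there: t:T, x:F. ✓
t: successors {w}; Diamond Box p there: w:T. ✓
u: successors {t, v, x}; Diamond Box p there: t:T, v:F, x:F. ✓
v: no successors, so Diamond Diamond Box p fails. ✗
w: successors {x, z}; Diamond Box p there: x:F, z:F. ✗
x: no successors, so Diamond Diamond Box p fails. ✗
y: successors {t, v, x}; Diamond Box p there: t:T, v:F, x:F. ✓
z: no successors, so Diamond Diamond Box p fails. ✗

{s, t, u, y}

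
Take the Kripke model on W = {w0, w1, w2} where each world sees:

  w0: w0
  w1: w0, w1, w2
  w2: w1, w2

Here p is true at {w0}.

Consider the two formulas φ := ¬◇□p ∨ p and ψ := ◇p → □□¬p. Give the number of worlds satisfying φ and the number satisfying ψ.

For ¬◇□p ∨ p:
w0: ¬◇□p is F, p is T. ✓
w1: ¬◇□p is F, p is F. ✗
w2: ¬◇□p is T, p is F. ✓
— 2 worlds.
For ◇p → □□¬p:
w0: ◇p is T, □□¬p is F. ✗
w1: ◇p is T, □□¬p is F. ✗
w2: ◇p is F, □□¬p is F. ✓
— 1 world.

2 and 1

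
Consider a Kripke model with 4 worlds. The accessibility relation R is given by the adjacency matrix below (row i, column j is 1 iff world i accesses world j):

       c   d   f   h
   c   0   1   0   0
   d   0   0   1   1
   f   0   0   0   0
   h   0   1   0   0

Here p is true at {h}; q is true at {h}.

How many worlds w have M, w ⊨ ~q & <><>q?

1

c: ~q is T, <><>q is T. ✓
d: ~q is T, <><>q is F. ✗
f: ~q is T, <><>q is F. ✗
h: ~q is F, <><>q is T. ✗
Satisfying worlds: {c}.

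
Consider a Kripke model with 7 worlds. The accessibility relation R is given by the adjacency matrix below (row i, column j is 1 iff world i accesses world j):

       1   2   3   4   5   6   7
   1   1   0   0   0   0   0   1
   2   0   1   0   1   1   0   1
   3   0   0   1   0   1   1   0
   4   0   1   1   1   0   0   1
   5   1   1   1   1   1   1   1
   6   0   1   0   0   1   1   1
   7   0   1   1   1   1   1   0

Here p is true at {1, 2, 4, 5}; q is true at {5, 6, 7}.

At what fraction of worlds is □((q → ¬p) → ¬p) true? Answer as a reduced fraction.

1/7

1: successors {1, 7}; (q → ¬p) → ¬p there: 1:F, 7:T. ✗
2: successors {2, 4, 5, 7}; (q → ¬p) → ¬p there: 2:F, 4:F, 5:T, 7:T. ✗
3: successors {3, 5, 6}; (q → ¬p) → ¬p there: 3:T, 5:T, 6:T. ✓
4: successors {2, 3, 4, 7}; (q → ¬p) → ¬p there: 2:F, 3:T, 4:F, 7:T. ✗
5: successors {1, 2, 3, 4, 5, 6, 7}; (q → ¬p) → ¬p there: 1:F, 2:F, 3:T, 4:F, 5:T, 6:T, 7:T. ✗
6: successors {2, 5, 6, 7}; (q → ¬p) → ¬p there: 2:F, 5:T, 6:T, 7:T. ✗
7: successors {2, 3, 4, 5, 6}; (q → ¬p) → ¬p there: 2:F, 3:T, 4:F, 5:T, 6:T. ✗
That's 1 of 7 worlds, so 1/7.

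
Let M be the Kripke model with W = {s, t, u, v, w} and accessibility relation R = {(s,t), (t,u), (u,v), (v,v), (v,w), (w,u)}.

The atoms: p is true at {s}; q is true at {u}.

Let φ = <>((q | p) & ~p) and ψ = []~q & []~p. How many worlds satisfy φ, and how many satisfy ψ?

2 and 3

For <>((q | p) & ~p):
s: successors {t}; (q | p) & ~p there: t:F. ✗
t: successors {u}; (q | p) & ~p there: u:T. ✓
u: successors {v}; (q | p) & ~p there: v:F. ✗
v: successors {v, w}; (q | p) & ~p there: v:F, w:F. ✗
w: successors {u}; (q | p) & ~p there: u:T. ✓
— 2 worlds.
For []~q & []~p:
s: []~q is T, []~p is T. ✓
t: []~q is F, []~p is T. ✗
u: []~q is T, []~p is T. ✓
v: []~q is T, []~p is T. ✓
w: []~q is F, []~p is T. ✗
— 3 worlds.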